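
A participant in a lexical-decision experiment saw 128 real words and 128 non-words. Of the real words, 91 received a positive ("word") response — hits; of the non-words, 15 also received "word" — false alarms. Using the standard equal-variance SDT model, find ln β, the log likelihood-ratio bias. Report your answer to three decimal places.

H = 91/128 = 0.7109
FA = 15/128 = 0.1172
z(0.7109) = 0.5560, z(0.1172) = -1.1891
ln β = −½·[z(H)² − z(FA)²] = −0.5 × (0.3091 − 1.4140) = 0.55245

ln β = 0.552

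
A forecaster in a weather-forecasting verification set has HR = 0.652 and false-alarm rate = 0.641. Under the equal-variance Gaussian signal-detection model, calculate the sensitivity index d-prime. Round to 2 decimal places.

Φ⁻¹(H) = 0.3907
Φ⁻¹(FA) = 0.3611
d' = z(H) − z(FA) = 0.3907 − 0.3611 = 0.0296

d-prime = 0.03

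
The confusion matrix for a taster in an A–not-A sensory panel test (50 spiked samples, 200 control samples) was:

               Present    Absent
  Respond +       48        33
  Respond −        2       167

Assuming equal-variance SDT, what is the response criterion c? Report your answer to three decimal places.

H = 48/50 = 0.9600
FA = 33/200 = 0.1650
z(H) = 1.7507
z(FA) = -0.9741
c = −½·[z(H) + z(FA)] = −0.5 × (1.7507 + (-0.9741)) = -0.3883
c < 0: the taster has a liberal response bias.

c = -0.388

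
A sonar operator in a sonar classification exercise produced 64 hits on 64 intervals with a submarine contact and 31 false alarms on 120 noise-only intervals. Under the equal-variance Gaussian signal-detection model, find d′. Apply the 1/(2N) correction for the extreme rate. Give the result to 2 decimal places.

The hit rate is 64/64 = 1, so apply the 1/(2N) correction: H → 1 − 1/(2·64) = 0.99219.
z(H) = z(0.99219) = 2.418
z(FA) = z(0.25833) = -0.649
d' = 2.418 − (-0.649) = 3.067

d′ = 3.07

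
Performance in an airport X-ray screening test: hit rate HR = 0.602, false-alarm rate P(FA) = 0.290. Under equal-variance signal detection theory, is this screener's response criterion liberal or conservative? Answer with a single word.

z(H) = 0.259, z(FA) = -0.553
c = −½·(z(H) + z(FA)) = 0.147
c > 0 → conservative criterion (biased toward responding “no”).

conservative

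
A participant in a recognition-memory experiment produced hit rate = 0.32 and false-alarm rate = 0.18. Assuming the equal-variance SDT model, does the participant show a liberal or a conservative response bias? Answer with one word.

z(H) = -0.468, z(FA) = -0.915
c = −½·(z(H) + z(FA)) = 0.6915
c > 0 → conservative criterion (biased toward responding “no”).

conservative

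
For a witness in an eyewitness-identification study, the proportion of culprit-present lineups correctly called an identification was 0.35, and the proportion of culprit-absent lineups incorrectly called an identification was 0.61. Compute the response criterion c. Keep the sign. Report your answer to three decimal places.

z(0.35) = -0.3853, z(0.61) = 0.2793
c = −½·[z(H) + z(FA)] = −0.5 × (-0.3853 + 0.2793) = 0.0530

c = 0.053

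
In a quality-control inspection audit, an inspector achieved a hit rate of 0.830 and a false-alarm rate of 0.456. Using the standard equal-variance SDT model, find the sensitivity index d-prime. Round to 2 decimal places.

Φ⁻¹(H) = 0.9542
Φ⁻¹(FA) = -0.1105
d' = z(H) − z(FA) = 0.9542 − (-0.1105) = 1.0647

d-prime = 1.06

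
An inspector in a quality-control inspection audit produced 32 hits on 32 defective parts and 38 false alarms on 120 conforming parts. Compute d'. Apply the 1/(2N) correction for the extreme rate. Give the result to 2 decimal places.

d' = 2.63

The hit rate is 32/32 = 1, so apply the 1/(2N) correction: H → 1 − 1/(2·32) = 0.98438.
z(H) = z(0.98438) = 2.154
z(FA) = z(0.31667) = -0.477
d' = 2.154 − (-0.477) = 2.631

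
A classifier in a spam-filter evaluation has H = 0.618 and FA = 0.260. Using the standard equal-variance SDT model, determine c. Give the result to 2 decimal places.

Φ⁻¹(H) = Φ⁻¹(0.618) = 0.300
Φ⁻¹(FA) = Φ⁻¹(0.260) = -0.643
c = −½·[z(H) + z(FA)] = −0.5 × (0.300 + (-0.643)) = 0.1715

c = 0.17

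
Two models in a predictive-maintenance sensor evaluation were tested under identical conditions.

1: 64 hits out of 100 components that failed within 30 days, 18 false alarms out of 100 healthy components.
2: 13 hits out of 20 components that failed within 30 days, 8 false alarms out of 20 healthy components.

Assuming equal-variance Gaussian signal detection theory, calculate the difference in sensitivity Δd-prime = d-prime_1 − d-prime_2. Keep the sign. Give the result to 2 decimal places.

1: z(0.6400) = 0.358, z(0.1800) = -0.915, d' = 1.273
2: z(0.6500) = 0.385, z(0.4000) = -0.253, d' = 0.638
Δd' = d'_1 − d'_2 = 1.273 − 0.638 = 0.635
1 has the higher sensitivity.

Δd-prime = 0.64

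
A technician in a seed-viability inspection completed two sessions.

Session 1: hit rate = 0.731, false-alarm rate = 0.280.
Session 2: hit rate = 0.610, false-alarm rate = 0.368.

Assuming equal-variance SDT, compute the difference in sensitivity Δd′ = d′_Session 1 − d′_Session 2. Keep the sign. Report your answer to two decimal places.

Δd′ = 0.58

Session 1: z(0.731) = 0.616, z(0.280) = -0.583, d' = 1.199
Session 2: z(0.610) = 0.279, z(0.368) = -0.337, d' = 0.616
Δd' = d'_Session 1 − d'_Session 2 = 1.199 − 0.616 = 0.583
Session 1 has the higher sensitivity.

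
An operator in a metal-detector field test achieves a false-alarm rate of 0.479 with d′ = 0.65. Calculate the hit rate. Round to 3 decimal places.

z(false-alarm rate) = z(0.479) = -0.0527
z(H) = z(FA) + d' = -0.0527 + 0.65 = 0.5973
hit rate = Φ(0.5973) = 0.7248

hit rate = 0.725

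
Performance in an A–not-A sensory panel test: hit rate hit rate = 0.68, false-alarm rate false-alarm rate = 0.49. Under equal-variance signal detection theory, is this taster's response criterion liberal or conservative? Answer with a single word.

liberal

z(H) = 0.468, z(FA) = -0.025
c = −½·(z(H) + z(FA)) = -0.2215
c < 0 → liberal criterion (biased toward responding “yes”).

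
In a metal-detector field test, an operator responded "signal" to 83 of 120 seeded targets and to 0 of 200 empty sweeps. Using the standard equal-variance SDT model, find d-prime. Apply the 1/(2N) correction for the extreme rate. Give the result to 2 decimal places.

d-prime = 3.31

The false-alarm rate is 0/200 = 0, so apply the 1/(2N) correction: FA → 1/(2·200) = 0.00250.
z(H) = z(0.69167) = 0.501
z(FA) = z(0.00250) = -2.807
d' = 0.501 − (-2.807) = 3.308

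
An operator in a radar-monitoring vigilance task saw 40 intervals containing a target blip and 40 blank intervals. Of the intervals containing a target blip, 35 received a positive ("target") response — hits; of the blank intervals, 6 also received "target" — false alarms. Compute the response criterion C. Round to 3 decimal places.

H = 35/40 = 0.8750
FA = 6/40 = 0.1500
z(H) = 1.1503
z(FA) = -1.0364
c = −½·[z(H) + z(FA)] = −0.5 × (1.1503 + (-1.0364)) = -0.05695
c < 0: the operator has a liberal response bias.

C = -0.057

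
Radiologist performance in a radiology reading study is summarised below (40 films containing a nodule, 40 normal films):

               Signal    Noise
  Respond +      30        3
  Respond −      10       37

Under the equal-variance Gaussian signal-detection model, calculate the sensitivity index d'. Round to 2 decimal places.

H = 30/40 = 0.7500
FA = 3/40 = 0.0750
z(H) = z(0.7500) = 0.6745
z(FA) = z(0.0750) = -1.4395
d' = z(H) − z(FA) = 0.6745 − (-1.4395) = 2.1140

d' = 2.11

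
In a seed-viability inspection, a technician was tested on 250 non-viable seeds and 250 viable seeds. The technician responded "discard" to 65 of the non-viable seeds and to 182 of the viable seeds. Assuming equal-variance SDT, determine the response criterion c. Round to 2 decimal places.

H = 65/250 = 0.2600
FA = 182/250 = 0.7280
z(H) = z(0.2600) = -0.643
z(FA) = z(0.7280) = 0.607
c = −½·[z(H) + z(FA)] = −0.5 × (-0.643 + 0.607) = 0.018

c = 0.02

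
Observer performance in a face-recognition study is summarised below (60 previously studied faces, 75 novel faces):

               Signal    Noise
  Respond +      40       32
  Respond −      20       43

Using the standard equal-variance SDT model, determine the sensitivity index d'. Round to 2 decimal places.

d' = 0.62

H = 40/60 = 0.6667
FA = 32/75 = 0.4267
z(H) = 0.431
z(FA) = -0.185
d' = z(H) − z(FA) = 0.431 − (-0.185) = 0.616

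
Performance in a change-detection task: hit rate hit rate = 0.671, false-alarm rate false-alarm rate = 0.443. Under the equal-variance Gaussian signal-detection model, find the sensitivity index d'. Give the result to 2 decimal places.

d' = 0.59

z(H) = z(0.671) = 0.4427
z(FA) = z(0.443) = -0.1434
d' = z(H) − z(FA) = 0.4427 − (-0.1434) = 0.5861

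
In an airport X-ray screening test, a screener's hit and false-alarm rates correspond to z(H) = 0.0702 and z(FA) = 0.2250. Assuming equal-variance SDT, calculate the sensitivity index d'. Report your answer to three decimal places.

d' = -0.155

d' = z(H) − z(FA) = 0.0702 − 0.2250 = -0.1548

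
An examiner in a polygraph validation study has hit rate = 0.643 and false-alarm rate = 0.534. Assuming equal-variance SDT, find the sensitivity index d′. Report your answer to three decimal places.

z(0.643) = 0.3665, z(0.534) = 0.0853
d' = z(H) − z(FA) = 0.3665 − 0.0853 = 0.2812

d′ = 0.281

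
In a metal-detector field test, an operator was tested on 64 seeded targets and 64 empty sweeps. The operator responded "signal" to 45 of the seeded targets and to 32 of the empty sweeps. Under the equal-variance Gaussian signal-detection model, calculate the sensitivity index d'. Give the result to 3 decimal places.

H = 45/64 = 0.7031
FA = 32/64 = 0.5000
z(H) = z(0.7031) = 0.5333
z(FA) = z(0.5000) = 0.0000
d' = z(H) − z(FA) = 0.5333 − 0.0000 = 0.5333

d' = 0.533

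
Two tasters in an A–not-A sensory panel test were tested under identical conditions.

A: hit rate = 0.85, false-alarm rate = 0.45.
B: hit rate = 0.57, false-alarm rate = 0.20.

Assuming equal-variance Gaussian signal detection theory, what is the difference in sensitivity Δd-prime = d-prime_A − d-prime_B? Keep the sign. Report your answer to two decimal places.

A: z(0.85) = 1.036, z(0.45) = -0.126, d' = 1.162
B: z(0.57) = 0.176, z(0.20) = -0.842, d' = 1.018
Δd' = d'_A − d'_B = 1.162 − 1.018 = 0.144
A has the higher sensitivity.

Δd-prime = 0.14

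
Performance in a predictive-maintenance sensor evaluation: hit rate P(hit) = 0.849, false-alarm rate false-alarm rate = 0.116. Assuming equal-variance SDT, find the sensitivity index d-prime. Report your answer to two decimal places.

z(H) = 1.032
z(FA) = -1.195
d' = z(H) − z(FA) = 1.032 − (-1.195) = 2.227

d-prime = 2.23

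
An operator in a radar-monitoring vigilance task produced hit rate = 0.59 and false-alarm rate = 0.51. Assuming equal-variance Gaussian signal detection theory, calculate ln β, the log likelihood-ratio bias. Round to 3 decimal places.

ln β = -0.026

Φ⁻¹(H) = 0.2275
Φ⁻¹(FA) = 0.0251
ln β = −½·[z(H)² − z(FA)²] = −0.5 × (0.0518 − 0.0006) = -0.0256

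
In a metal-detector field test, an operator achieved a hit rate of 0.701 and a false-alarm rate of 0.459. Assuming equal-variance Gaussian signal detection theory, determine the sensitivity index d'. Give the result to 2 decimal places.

d' = 0.63

Φ⁻¹(0.701) = 0.5273, Φ⁻¹(0.459) = -0.1030
d' = z(H) − z(FA) = 0.5273 − (-0.1030) = 0.6303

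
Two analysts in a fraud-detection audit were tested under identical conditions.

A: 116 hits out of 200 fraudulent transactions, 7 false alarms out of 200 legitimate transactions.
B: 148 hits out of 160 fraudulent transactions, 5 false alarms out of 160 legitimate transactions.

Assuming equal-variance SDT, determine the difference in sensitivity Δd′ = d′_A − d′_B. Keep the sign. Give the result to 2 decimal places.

A: z(0.5800) = 0.202, z(0.0350) = -1.812, d' = 2.014
B: z(0.9250) = 1.440, z(0.0312) = -1.863, d' = 3.303
Δd' = d'_A − d'_B = 2.014 − 3.303 = -1.289
B has the higher sensitivity.

Δd′ = -1.29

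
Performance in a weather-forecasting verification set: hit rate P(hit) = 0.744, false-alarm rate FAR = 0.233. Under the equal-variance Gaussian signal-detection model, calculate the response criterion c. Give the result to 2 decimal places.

c = 0.04

Φ⁻¹(H) = Φ⁻¹(0.744) = 0.6557
Φ⁻¹(FA) = Φ⁻¹(0.233) = -0.7290
c = −½·[z(H) + z(FA)] = −0.5 × (0.6557 + (-0.7290)) = 0.03665
c > 0: the forecaster has a conservative response bias.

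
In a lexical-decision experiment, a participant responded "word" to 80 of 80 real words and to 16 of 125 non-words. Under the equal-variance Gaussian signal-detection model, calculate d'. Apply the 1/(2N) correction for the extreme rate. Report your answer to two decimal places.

The hit rate is 80/80 = 1, so apply the 1/(2N) correction: H → 1 − 1/(2·80) = 0.99375.
z(H) = z(0.99375) = 2.498
z(FA) = z(0.12800) = -1.136
d' = 2.498 − (-1.136) = 3.634

d' = 3.63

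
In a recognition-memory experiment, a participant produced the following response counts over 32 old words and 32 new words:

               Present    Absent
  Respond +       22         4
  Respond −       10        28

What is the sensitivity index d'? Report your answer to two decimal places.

d' = 1.64

H = 22/32 = 0.6875
FA = 4/32 = 0.1250
z(H) = 0.4888
z(FA) = -1.1503
d' = z(H) − z(FA) = 0.4888 − (-1.1503) = 1.6391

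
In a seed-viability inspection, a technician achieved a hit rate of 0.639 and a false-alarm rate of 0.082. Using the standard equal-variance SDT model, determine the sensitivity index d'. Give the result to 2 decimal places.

d' = 1.75

Φ⁻¹(H) = 0.356
Φ⁻¹(FA) = -1.392
d' = z(H) − z(FA) = 0.356 − (-1.392) = 1.748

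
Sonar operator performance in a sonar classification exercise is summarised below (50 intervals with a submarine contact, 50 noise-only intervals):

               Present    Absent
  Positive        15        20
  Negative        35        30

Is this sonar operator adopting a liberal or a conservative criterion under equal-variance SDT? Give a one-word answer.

z(H) = -0.524, z(FA) = -0.253
c = −½·(z(H) + z(FA)) = 0.3885
c > 0 → conservative criterion (biased toward responding “no”).

conservative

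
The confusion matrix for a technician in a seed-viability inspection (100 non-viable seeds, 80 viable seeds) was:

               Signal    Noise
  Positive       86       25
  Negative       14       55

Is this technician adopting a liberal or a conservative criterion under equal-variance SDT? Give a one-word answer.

z(H) = 1.080, z(FA) = -0.489
c = −½·(z(H) + z(FA)) = -0.2955
c < 0 → liberal criterion (biased toward responding “yes”).

liberal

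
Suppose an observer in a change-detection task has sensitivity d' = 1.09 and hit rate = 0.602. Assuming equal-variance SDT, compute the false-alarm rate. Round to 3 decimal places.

false-alarm rate = 0.203

z(hit rate) = z(0.602) = 0.2585
z(FA) = z(H) − d' = 0.2585 − 1.09 = -0.8315
false-alarm rate = Φ(-0.8315) = 0.2028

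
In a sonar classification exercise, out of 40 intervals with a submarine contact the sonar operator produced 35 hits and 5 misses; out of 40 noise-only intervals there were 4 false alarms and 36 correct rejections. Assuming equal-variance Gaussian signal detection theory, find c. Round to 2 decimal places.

H = 35/40 = 0.8750
FA = 4/40 = 0.1000
z(H) = z(0.8750) = 1.150
z(FA) = z(0.1000) = -1.282
c = −½·[z(H) + z(FA)] = −0.5 × (1.150 + (-1.282)) = 0.066
c > 0: the sonar operator has a conservative response bias.

c = 0.07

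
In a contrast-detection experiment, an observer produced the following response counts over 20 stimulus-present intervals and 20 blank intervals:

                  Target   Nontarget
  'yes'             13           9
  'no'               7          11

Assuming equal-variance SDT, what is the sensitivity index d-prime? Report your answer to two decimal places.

d-prime = 0.51

H = 13/20 = 0.6500
FA = 9/20 = 0.4500
Φ⁻¹(H) = 0.3853
Φ⁻¹(FA) = -0.1257
d' = z(H) − z(FA) = 0.3853 − (-0.1257) = 0.5110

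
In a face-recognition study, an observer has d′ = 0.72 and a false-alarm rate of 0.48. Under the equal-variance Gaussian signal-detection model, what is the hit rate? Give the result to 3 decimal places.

hit rate = 0.749

z(false-alarm rate) = z(0.48) = -0.0502
z(H) = z(FA) + d' = -0.0502 + 0.72 = 0.6698
hit rate = Φ(0.6698) = 0.7485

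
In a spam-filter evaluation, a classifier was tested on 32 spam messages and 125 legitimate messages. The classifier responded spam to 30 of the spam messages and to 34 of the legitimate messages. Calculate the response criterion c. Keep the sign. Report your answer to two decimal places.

H = 30/32 = 0.9375
FA = 34/125 = 0.2720
Φ⁻¹(H) = Φ⁻¹(0.9375) = 1.5341
Φ⁻¹(FA) = Φ⁻¹(0.2720) = -0.6068
c = −½·[z(H) + z(FA)] = −0.5 × (1.5341 + (-0.6068)) = -0.46365

c = -0.46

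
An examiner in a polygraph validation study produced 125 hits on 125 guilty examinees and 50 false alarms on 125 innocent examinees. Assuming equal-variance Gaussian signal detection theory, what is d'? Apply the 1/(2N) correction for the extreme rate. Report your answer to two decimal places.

The hit rate is 125/125 = 1, so apply the 1/(2N) correction: H → 1 − 1/(2·125) = 0.99600.
z(H) = z(0.99600) = 2.652
z(FA) = z(0.40000) = -0.253
d' = 2.652 − (-0.253) = 2.905

d' = 2.91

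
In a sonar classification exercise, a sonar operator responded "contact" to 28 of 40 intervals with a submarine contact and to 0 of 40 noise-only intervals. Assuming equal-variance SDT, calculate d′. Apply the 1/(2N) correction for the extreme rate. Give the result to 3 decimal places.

d′ = 2.766

The false-alarm rate is 0/40 = 0, so apply the 1/(2N) correction: FA → 1/(2·40) = 0.01250.
z(H) = z(0.70000) = 0.5244
z(FA) = z(0.01250) = -2.2414
d' = 0.5244 − (-2.2414) = 2.7658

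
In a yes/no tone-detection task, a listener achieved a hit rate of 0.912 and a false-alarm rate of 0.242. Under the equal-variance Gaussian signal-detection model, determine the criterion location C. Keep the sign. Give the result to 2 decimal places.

C = -0.33

z(H) = 1.3532
z(FA) = -0.6999
c = −½·[z(H) + z(FA)] = −0.5 × (1.3532 + (-0.6999)) = -0.32665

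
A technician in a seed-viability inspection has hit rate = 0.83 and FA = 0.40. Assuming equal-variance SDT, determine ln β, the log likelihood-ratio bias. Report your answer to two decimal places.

z(0.83) = 0.954, z(0.40) = -0.253
ln β = −½·[z(H)² − z(FA)²] = −0.5 × (0.910 − 0.064) = -0.423

ln β = -0.42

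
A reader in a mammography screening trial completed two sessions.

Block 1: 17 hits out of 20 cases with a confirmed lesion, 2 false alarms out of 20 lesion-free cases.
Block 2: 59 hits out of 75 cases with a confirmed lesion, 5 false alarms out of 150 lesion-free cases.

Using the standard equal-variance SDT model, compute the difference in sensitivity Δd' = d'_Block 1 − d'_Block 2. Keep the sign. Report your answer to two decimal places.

Δd' = -0.31

Block 1: z(0.8500) = 1.036, z(0.1000) = -1.282, d' = 2.318
Block 2: z(0.7867) = 0.795, z(0.0333) = -1.834, d' = 2.629
Δd' = d'_Block 1 − d'_Block 2 = 2.318 − 2.629 = -0.311
Block 2 has the higher sensitivity.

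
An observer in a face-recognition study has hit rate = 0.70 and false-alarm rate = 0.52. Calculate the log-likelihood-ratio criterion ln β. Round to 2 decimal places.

ln β = -0.14

z(H) = z(0.70) = 0.524
z(FA) = z(0.52) = 0.050
ln β = −½·[z(H)² − z(FA)²] = −0.5 × (0.275 − 0.003) = -0.136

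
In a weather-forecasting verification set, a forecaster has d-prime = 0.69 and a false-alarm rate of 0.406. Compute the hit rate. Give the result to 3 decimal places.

hit rate = 0.674

z(false-alarm rate) = z(0.406) = -0.2378
z(H) = z(FA) + d' = -0.2378 + 0.69 = 0.4522
hit rate = Φ(0.4522) = 0.6744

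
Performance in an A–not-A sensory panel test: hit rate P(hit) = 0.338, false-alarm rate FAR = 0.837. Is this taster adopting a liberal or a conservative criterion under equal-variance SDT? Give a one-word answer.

z(H) = -0.418, z(FA) = 0.982
c = −½·(z(H) + z(FA)) = -0.282
c < 0 → liberal criterion (biased toward responding “yes”).

liberal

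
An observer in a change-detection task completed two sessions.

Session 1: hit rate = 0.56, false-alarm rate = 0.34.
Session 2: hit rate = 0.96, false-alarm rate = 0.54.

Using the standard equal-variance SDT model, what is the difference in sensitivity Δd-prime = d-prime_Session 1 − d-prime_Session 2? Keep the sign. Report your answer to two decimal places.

Session 1: z(0.56) = 0.151, z(0.34) = -0.412, d' = 0.563
Session 2: z(0.96) = 1.751, z(0.54) = 0.100, d' = 1.651
Δd' = d'_Session 1 − d'_Session 2 = 0.563 − 1.651 = -1.088
Session 2 has the higher sensitivity.

Δd-prime = -1.09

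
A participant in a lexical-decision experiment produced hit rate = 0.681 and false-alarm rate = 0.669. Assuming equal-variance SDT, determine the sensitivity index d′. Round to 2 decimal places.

Φ⁻¹(H) = 0.470
Φ⁻¹(FA) = 0.437
d' = z(H) − z(FA) = 0.470 − 0.437 = 0.033

d′ = 0.03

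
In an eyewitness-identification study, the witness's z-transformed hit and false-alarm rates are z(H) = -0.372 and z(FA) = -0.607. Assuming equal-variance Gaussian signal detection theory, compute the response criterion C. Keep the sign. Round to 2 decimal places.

C = 0.49

c = −½·[z(H) + z(FA)] = −½·(-0.372 + (-0.607)) = 0.4895
c > 0: the witness has a conservative response bias.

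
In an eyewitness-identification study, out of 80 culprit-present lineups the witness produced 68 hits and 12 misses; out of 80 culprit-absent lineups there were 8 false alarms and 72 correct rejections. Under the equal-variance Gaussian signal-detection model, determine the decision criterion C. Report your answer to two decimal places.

H = 68/80 = 0.8500
FA = 8/80 = 0.1000
z(H) = z(0.8500) = 1.036
z(FA) = z(0.1000) = -1.282
c = −½·[z(H) + z(FA)] = −0.5 × (1.036 + (-1.282)) = 0.123

C = 0.12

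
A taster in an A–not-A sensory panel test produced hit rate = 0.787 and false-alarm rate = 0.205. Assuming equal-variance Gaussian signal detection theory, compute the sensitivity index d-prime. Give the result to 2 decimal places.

z(H) = z(0.787) = 0.7961
z(FA) = z(0.205) = -0.8239
d' = z(H) − z(FA) = 0.7961 − (-0.8239) = 1.6200

d-prime = 1.62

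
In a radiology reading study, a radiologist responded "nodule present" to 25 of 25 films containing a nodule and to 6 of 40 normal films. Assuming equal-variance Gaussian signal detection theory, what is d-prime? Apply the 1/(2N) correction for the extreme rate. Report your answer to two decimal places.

d-prime = 3.09

The hit rate is 25/25 = 1, so apply the 1/(2N) correction: H → 1 − 1/(2·25) = 0.98000.
z(H) = z(0.98000) = 2.054
z(FA) = z(0.15000) = -1.036
d' = 2.054 − (-1.036) = 3.090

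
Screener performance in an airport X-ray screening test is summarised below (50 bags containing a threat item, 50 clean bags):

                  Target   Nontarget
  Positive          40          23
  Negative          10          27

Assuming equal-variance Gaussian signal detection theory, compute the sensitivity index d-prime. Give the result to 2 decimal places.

d-prime = 0.94

H = 40/50 = 0.8000
FA = 23/50 = 0.4600
Φ⁻¹(H) = Φ⁻¹(0.8000) = 0.842
Φ⁻¹(FA) = Φ⁻¹(0.4600) = -0.100
d' = z(H) − z(FA) = 0.842 − (-0.100) = 0.942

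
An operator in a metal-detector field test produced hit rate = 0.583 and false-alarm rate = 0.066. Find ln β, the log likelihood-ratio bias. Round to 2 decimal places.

ln β = 1.11

Φ⁻¹(H) = Φ⁻¹(0.583) = 0.210
Φ⁻¹(FA) = Φ⁻¹(0.066) = -1.506
ln β = −½·[z(H)² − z(FA)²] = −0.5 × (0.044 − 2.268) = 1.112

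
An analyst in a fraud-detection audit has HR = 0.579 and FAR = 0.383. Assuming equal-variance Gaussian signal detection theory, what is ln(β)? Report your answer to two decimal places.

ln β = 0.02

z(H) = 0.199
z(FA) = -0.298
ln β = −½·[z(H)² − z(FA)²] = −0.5 × (0.040 − 0.089) = 0.0245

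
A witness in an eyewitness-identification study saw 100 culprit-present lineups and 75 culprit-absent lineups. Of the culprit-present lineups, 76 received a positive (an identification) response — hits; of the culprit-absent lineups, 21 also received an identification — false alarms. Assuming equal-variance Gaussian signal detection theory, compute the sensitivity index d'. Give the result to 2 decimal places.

H = 76/100 = 0.7600
FA = 21/75 = 0.2800
z(H) = 0.706
z(FA) = -0.583
d' = z(H) − z(FA) = 0.706 − (-0.583) = 1.289

d' = 1.29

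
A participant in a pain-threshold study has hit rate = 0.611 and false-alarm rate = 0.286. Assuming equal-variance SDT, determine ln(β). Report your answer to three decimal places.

z(0.611) = 0.2819, z(0.286) = -0.5651
ln β = −½·[z(H)² − z(FA)²] = −0.5 × (0.0795 − 0.3193) = 0.1199

ln β = 0.120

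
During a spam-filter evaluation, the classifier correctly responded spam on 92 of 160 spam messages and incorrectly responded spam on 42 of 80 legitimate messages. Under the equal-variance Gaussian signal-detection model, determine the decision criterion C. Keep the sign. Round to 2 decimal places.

C = -0.13

H = 92/160 = 0.5750
FA = 42/80 = 0.5250
z(H) = 0.1891
z(FA) = 0.0627
c = −½·[z(H) + z(FA)] = −0.5 × (0.1891 + 0.0627) = -0.1259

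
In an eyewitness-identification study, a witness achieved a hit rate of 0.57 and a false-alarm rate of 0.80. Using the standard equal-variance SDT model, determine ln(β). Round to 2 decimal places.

z(H) = 0.176
z(FA) = 0.842
ln β = −½·[z(H)² − z(FA)²] = −0.5 × (0.031 − 0.709) = 0.339

ln β = 0.34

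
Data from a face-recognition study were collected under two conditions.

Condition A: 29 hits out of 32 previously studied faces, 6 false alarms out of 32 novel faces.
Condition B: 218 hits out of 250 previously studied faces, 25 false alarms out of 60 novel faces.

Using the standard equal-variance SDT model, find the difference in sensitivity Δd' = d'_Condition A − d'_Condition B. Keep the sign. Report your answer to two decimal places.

Condition A: z(0.9062) = 1.318, z(0.1875) = -0.887, d' = 2.205
Condition B: z(0.8720) = 1.136, z(0.4167) = -0.210, d' = 1.346
Δd' = d'_Condition A − d'_Condition B = 2.205 − 1.346 = 0.859
Condition A has the higher sensitivity.

Δd' = 0.86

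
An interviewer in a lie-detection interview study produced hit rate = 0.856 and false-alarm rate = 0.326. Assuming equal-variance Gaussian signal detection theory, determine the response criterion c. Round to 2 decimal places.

c = -0.31

Φ⁻¹(0.856) = 1.0625, Φ⁻¹(0.326) = -0.4510
c = −½·[z(H) + z(FA)] = −0.5 × (1.0625 + (-0.4510)) = -0.30575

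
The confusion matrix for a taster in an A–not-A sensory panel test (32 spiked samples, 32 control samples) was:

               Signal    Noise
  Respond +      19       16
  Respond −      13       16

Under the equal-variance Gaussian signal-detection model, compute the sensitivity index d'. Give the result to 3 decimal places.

d' = 0.237

H = 19/32 = 0.5938
FA = 16/32 = 0.5000
Φ⁻¹(H) = 0.2373
Φ⁻¹(FA) = 0.0000
d' = z(H) − z(FA) = 0.2373 − 0.0000 = 0.2373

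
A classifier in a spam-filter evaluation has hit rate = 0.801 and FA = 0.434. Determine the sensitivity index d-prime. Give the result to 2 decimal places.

d-prime = 1.01

Φ⁻¹(H) = Φ⁻¹(0.801) = 0.8452
Φ⁻¹(FA) = Φ⁻¹(0.434) = -0.1662
d' = z(H) − z(FA) = 0.8452 − (-0.1662) = 1.0114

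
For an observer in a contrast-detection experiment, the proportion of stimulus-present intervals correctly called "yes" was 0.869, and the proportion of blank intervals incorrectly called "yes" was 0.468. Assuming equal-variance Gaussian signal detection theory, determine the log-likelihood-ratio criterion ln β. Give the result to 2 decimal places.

ln β = -0.63

z(H) = 1.122
z(FA) = -0.080
ln β = −½·[z(H)² − z(FA)²] = −0.5 × (1.259 − 0.006) = -0.6265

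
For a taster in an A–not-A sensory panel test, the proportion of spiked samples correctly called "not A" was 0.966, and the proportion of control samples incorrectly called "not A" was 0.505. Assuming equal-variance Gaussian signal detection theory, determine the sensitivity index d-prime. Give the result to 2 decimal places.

z(0.966) = 1.8250, z(0.505) = 0.0125
d' = z(H) − z(FA) = 1.8250 − 0.0125 = 1.8125

d-prime = 1.81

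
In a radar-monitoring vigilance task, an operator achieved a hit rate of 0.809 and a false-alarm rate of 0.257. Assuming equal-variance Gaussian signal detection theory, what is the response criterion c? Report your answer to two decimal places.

z(0.809) = 0.874, z(0.257) = -0.653
c = −½·[z(H) + z(FA)] = −0.5 × (0.874 + (-0.653)) = -0.1105
c < 0: the operator has a liberal response bias.

c = -0.11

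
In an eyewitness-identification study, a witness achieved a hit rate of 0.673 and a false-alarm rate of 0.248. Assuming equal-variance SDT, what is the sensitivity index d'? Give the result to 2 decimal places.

d' = 1.13

z(0.673) = 0.4482, z(0.248) = -0.6808
d' = z(H) − z(FA) = 0.4482 − (-0.6808) = 1.1290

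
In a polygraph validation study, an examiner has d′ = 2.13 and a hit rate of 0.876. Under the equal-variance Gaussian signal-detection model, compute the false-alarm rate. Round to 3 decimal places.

false-alarm rate = 0.165

z(hit rate) = z(0.876) = 1.1552
z(FA) = z(H) − d' = 1.1552 − 2.13 = -0.9748
false-alarm rate = Φ(-0.9748) = 0.1648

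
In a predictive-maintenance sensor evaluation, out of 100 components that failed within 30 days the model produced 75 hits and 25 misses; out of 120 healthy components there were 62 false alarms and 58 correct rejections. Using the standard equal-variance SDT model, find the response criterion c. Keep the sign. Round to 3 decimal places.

c = -0.358

H = 75/100 = 0.7500
FA = 62/120 = 0.5167
z(H) = z(0.7500) = 0.6745
z(FA) = z(0.5167) = 0.0419
c = −½·[z(H) + z(FA)] = −0.5 × (0.6745 + 0.0419) = -0.3582
c < 0: the model has a liberal response bias.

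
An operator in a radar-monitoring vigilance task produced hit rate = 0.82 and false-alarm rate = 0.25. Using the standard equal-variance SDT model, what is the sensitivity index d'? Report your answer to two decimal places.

z(H) = z(0.82) = 0.915
z(FA) = z(0.25) = -0.674
d' = z(H) − z(FA) = 0.915 − (-0.674) = 1.589

d' = 1.59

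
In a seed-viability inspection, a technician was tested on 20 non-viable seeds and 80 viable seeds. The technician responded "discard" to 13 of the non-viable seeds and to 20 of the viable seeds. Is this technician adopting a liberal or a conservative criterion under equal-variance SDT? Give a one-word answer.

z(H) = 0.385, z(FA) = -0.674
c = −½·(z(H) + z(FA)) = 0.1445
c > 0 → conservative criterion (biased toward responding “no”).

conservative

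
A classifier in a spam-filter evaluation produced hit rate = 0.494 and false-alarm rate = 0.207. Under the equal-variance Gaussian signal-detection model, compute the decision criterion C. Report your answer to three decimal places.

C = 0.416

Φ⁻¹(H) = -0.0150
Φ⁻¹(FA) = -0.8169
c = −½·[z(H) + z(FA)] = −0.5 × (-0.0150 + (-0.8169)) = 0.41595
c > 0: the classifier has a conservative response bias.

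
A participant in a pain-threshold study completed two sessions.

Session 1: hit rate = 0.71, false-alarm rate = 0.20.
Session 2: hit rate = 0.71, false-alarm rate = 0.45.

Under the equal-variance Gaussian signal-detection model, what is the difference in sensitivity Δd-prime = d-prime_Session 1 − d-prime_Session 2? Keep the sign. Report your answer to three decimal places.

Δd-prime = 0.716

Session 1: z(0.71) = 0.5534, z(0.20) = -0.8416, d' = 1.3950
Session 2: z(0.71) = 0.5534, z(0.45) = -0.1257, d' = 0.6791
Δd' = d'_Session 1 − d'_Session 2 = 1.3950 − 0.6791 = 0.7159
Session 1 has the higher sensitivity.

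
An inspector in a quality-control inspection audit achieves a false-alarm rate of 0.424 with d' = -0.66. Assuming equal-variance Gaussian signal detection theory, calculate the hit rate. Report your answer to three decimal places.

z(false-alarm rate) = z(0.424) = -0.1917
z(H) = z(FA) + d' = -0.1917 + (-0.66) = -0.8517
hit rate = Φ(-0.8517) = 0.1972

hit rate = 0.197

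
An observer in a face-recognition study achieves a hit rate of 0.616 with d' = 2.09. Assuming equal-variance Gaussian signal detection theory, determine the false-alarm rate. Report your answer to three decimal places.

z(hit rate) = z(0.616) = 0.2950
z(FA) = z(H) − d' = 0.2950 − 2.09 = -1.7950
false-alarm rate = Φ(-1.7950) = 0.0363

false-alarm rate = 0.036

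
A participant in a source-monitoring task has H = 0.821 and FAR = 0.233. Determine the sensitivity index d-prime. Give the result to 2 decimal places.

Φ⁻¹(0.821) = 0.919, Φ⁻¹(0.233) = -0.729
d' = z(H) − z(FA) = 0.919 − (-0.729) = 1.648

d-prime = 1.65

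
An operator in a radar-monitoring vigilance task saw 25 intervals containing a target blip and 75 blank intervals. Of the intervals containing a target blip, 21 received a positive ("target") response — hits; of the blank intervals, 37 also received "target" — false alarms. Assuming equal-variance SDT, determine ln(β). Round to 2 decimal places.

H = 21/25 = 0.8400
FA = 37/75 = 0.4933
Φ⁻¹(H) = Φ⁻¹(0.8400) = 0.994
Φ⁻¹(FA) = Φ⁻¹(0.4933) = -0.017
ln β = −½·[z(H)² − z(FA)²] = −0.5 × (0.988 − 0.000) = -0.494

ln β = -0.49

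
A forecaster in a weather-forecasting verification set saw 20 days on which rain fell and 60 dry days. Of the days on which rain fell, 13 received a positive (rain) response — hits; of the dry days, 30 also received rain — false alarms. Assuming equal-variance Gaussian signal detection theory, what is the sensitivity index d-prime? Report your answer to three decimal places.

H = 13/20 = 0.6500
FA = 30/60 = 0.5000
z(H) = z(0.6500) = 0.3853
z(FA) = z(0.5000) = 0.0000
d' = z(H) − z(FA) = 0.3853 − 0.0000 = 0.3853

d-prime = 0.385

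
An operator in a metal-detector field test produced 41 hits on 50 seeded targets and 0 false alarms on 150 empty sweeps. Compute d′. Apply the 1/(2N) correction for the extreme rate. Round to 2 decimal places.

The false-alarm rate is 0/150 = 0, so apply the 1/(2N) correction: FA → 1/(2·150) = 0.00333.
z(H) = z(0.82000) = 0.915
z(FA) = z(0.00333) = -2.713
d' = 0.915 − (-2.713) = 3.628

d′ = 3.63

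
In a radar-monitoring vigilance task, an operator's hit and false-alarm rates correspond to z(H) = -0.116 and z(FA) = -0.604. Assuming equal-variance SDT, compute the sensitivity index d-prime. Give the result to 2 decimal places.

d-prime = 0.49

d' = z(H) − z(FA) = -0.116 − (-0.604) = 0.488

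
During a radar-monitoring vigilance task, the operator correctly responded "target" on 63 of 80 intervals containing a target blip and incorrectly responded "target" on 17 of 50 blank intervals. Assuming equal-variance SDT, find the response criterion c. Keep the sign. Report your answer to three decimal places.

c = -0.193

H = 63/80 = 0.7875
FA = 17/50 = 0.3400
z(0.7875) = 0.7978, z(0.3400) = -0.4125
c = −½·[z(H) + z(FA)] = −0.5 × (0.7978 + (-0.4125)) = -0.19265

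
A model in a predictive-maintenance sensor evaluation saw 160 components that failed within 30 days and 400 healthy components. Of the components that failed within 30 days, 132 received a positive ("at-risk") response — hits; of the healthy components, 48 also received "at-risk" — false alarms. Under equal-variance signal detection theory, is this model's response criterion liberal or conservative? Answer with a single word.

conservative

z(H) = 0.935, z(FA) = -1.175
c = −½·(z(H) + z(FA)) = 0.120
c > 0 → conservative criterion (biased toward responding “no”).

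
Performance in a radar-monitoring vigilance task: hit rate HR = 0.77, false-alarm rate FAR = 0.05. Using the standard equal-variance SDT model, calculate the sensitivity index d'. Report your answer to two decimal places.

d' = 2.38

z(0.77) = 0.7388, z(0.05) = -1.6449
d' = z(H) − z(FA) = 0.7388 − (-1.6449) = 2.3837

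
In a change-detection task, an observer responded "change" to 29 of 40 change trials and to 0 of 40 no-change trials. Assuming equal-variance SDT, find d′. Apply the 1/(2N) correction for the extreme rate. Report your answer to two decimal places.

The false-alarm rate is 0/40 = 0, so apply the 1/(2N) correction: FA → 1/(2·40) = 0.01250.
z(H) = z(0.72500) = 0.598
z(FA) = z(0.01250) = -2.241
d' = 0.598 − (-2.241) = 2.839

d′ = 2.84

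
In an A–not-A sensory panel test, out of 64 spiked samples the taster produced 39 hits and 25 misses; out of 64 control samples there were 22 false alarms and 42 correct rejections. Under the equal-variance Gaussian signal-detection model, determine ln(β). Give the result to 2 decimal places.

ln β = 0.04

H = 39/64 = 0.6094
FA = 22/64 = 0.3438
Φ⁻¹(0.6094) = 0.278, Φ⁻¹(0.3438) = -0.402
ln β = −½·[z(H)² − z(FA)²] = −0.5 × (0.077 − 0.162) = 0.0425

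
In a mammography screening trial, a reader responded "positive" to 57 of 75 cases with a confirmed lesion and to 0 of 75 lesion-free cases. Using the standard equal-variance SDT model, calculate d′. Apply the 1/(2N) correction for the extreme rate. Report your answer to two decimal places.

d′ = 3.18

The false-alarm rate is 0/75 = 0, so apply the 1/(2N) correction: FA → 1/(2·75) = 0.00667.
z(H) = z(0.76000) = 0.706
z(FA) = z(0.00667) = -2.475
d' = 0.706 − (-2.475) = 3.181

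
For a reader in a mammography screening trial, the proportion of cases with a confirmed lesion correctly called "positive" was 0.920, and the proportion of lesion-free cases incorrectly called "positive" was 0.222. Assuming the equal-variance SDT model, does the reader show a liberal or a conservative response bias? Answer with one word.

liberal

z(H) = 1.405, z(FA) = -0.765
c = −½·(z(H) + z(FA)) = -0.320
c < 0 → liberal criterion (biased toward responding “yes”).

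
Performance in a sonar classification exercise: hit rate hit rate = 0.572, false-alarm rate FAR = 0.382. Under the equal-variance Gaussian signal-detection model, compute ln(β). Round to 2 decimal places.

ln β = 0.03

z(0.572) = 0.181, z(0.382) = -0.300
ln β = −½·[z(H)² − z(FA)²] = −0.5 × (0.033 − 0.090) = 0.0285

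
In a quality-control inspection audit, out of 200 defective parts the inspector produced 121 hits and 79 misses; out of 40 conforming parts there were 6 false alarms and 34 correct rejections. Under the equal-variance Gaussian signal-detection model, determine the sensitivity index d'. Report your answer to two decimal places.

H = 121/200 = 0.6050
FA = 6/40 = 0.1500
Φ⁻¹(0.6050) = 0.2663, Φ⁻¹(0.1500) = -1.0364
d' = z(H) − z(FA) = 0.2663 − (-1.0364) = 1.3027

d' = 1.30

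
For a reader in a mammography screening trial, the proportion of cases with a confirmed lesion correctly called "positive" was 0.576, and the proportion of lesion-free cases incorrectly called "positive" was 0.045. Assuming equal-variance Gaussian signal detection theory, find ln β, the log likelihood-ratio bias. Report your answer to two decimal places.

ln β = 1.42

z(0.576) = 0.192, z(0.045) = -1.695
ln β = −½·[z(H)² − z(FA)²] = −0.5 × (0.037 − 2.873) = 1.418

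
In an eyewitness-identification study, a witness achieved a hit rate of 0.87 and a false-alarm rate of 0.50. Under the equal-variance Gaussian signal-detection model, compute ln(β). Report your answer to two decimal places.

z(H) = z(0.87) = 1.126
z(FA) = z(0.50) = 0.000
ln β = −½·[z(H)² − z(FA)²] = −0.5 × (1.268 − 0.000) = -0.634

ln β = -0.63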